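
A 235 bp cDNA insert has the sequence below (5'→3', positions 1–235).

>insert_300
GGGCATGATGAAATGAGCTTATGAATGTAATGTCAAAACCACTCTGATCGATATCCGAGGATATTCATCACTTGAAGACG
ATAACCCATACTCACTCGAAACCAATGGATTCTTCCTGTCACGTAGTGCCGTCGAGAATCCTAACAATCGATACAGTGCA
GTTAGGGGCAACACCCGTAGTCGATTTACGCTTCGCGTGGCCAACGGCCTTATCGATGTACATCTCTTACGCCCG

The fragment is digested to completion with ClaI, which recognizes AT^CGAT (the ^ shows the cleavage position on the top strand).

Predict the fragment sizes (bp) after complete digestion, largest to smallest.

100, 65, 48, 22 bp

ClaI sites (ATCGAT) start at positions 47, 147, 212.
ClaI cuts after base 2 of each site, so after positions 48, 148, 213.
Linear molecule, 3 cuts → 4 fragments:
  1–48 → 48 bp
  49–148 → 100 bp
  149–213 → 65 bp
  214–235 → 22 bp
Sorted largest to smallest: 100, 65, 48, 22 bp.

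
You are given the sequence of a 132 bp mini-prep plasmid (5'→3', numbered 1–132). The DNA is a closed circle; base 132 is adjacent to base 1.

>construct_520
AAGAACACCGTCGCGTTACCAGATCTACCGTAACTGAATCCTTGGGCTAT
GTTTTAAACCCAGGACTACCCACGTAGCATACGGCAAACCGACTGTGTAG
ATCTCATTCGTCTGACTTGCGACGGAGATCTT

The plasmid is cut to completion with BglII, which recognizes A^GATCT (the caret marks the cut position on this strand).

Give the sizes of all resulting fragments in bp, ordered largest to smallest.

BglII sites (AGATCT) start at positions 21, 99, 126.
BglII cuts after the first base of each site, so after positions 21, 99, 126.
Circular molecule, 3 cuts → 3 fragments:
  22–99 → 78 bp
  100–126 → 27 bp
  127–132 then 1–21 → 6 + 21 = 27 bp
Sorted largest to smallest: 78, 27, 27 bp.

78, 27, 27 bp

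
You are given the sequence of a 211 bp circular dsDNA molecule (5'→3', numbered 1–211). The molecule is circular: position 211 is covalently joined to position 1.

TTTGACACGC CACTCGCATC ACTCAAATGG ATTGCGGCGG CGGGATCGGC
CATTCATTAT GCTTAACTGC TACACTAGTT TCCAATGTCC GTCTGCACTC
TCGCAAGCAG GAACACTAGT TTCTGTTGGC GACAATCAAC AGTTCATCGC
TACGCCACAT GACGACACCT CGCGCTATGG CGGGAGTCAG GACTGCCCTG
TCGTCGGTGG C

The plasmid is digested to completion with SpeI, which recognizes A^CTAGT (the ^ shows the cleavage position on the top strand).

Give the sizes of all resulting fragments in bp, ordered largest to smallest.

SpeI sites (ACTAGT) start at positions 74, 115.
SpeI cuts after the first base of each site, so after positions 74, 115.
Circular molecule, 2 cuts → 2 fragments:
  75–115 → 41 bp
  116–211 then 1–74 → 96 + 74 = 170 bp
Sorted largest to smallest: 170, 41 bp.

170, 41 bp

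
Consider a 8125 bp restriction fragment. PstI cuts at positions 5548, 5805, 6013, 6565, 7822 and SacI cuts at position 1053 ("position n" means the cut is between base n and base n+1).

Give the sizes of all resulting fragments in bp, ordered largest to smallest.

Combined cut positions (sorted): 1053, 5548, 5805, 6013, 6565, 7822.
Linear molecule, 6 cuts → 7 fragments:
  1053 − 0 = 1053 bp
  5548 − 1053 = 4495 bp
  5805 − 5548 = 257 bp
  6013 − 5805 = 208 bp
  6565 − 6013 = 552 bp
  7822 − 6565 = 1257 bp
  8125 − 7822 = 303 bp
Sorted largest to smallest: 4495, 1257, 1053, 552, 303, 257, 208 bp.

4495, 1257, 1053, 552, 303, 257, 208 bp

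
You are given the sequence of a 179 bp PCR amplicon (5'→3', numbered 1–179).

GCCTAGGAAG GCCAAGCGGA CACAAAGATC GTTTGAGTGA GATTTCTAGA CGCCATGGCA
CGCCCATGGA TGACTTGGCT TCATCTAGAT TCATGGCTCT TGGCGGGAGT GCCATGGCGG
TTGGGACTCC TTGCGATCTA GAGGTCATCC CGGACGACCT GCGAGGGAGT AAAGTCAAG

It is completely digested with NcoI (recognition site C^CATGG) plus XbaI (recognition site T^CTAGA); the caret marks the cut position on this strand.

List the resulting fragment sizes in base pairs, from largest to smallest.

NcoI sites (CCATGG) start at positions 53, 64, 112.
NcoI cuts after the first base of each site, so after positions 53, 64, 112.
XbaI sites (TCTAGA) start at positions 45, 84, 137.
XbaI cuts after the first base of each site, so after positions 45, 84, 137.
Combined cut positions: 45, 53, 64, 84, 112, 137.
Linear molecule, 6 cuts → 7 fragments:
  1–45 → 45 bp
  46–53 → 8 bp
  54–64 → 11 bp
  65–84 → 20 bp
  85–112 → 28 bp
  113–137 → 25 bp
  138–179 → 42 bp
Sorted largest to smallest: 45, 42, 28, 25, 20, 11, 8 bp.

45, 42, 28, 25, 20, 11, 8 bp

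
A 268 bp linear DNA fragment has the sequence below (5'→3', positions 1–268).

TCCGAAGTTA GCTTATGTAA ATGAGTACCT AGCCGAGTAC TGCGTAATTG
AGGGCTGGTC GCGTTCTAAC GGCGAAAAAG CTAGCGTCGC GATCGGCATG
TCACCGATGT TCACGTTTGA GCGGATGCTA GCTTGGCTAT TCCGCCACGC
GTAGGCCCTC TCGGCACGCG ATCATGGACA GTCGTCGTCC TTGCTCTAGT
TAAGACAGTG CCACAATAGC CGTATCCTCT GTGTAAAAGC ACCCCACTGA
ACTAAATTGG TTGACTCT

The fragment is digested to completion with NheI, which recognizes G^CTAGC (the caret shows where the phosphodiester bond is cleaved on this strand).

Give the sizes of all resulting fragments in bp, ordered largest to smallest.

141, 80, 47 bp

NheI sites (GCTAGC) start at positions 80, 127.
NheI cuts after the first base of each site, so after positions 80, 127.
Linear molecule, 2 cuts → 3 fragments:
  1–80 → 80 bp
  81–127 → 47 bp
  128–268 → 141 bp
Sorted largest to smallest: 141, 80, 47 bp.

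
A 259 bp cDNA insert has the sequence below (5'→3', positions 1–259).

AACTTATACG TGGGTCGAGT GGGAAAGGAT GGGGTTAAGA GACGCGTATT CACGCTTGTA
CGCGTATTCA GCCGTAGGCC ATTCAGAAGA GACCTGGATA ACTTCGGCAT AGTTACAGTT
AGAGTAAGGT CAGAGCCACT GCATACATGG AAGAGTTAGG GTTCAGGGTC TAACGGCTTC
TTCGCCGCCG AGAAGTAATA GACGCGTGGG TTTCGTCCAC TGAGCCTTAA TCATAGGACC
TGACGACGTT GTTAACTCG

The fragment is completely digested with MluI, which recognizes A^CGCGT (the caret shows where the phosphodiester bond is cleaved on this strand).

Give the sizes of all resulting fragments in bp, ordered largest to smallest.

MluI sites (ACGCGT) start at positions 42, 60, 202.
MluI cuts after the first base of each site, so after positions 42, 60, 202.
Linear molecule, 3 cuts → 4 fragments:
  1–42 → 42 bp
  43–60 → 18 bp
  61–202 → 142 bp
  203–259 → 57 bp
Sorted largest to smallest: 142, 57, 42, 18 bp.

142, 57, 42, 18 bp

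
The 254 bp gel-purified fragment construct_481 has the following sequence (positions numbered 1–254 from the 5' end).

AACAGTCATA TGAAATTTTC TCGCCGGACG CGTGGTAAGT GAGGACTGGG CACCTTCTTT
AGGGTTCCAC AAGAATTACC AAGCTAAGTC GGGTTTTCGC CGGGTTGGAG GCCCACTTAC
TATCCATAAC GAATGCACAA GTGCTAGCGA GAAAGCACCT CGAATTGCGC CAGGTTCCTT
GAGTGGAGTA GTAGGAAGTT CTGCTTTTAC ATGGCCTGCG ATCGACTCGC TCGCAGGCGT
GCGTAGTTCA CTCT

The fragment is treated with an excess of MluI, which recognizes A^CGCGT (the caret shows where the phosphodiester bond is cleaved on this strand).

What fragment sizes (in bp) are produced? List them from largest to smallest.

226, 28 bp

The MluI site (ACGCGT) starts at position 28.
MluI cuts after the first base of each site, so after position 28.
Linear molecule, 1 cut → 2 fragments:
  1–28 → 28 bp
  29–254 → 226 bp
Sorted largest to smallest: 226, 28 bp.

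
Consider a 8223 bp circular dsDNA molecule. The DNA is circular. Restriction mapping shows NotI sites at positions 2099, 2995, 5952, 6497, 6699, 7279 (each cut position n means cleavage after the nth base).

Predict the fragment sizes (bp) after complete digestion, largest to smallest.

Circular molecule, 6 cuts → 6 fragments:
  2995 − 2099 = 896 bp
  5952 − 2995 = 2957 bp
  6497 − 5952 = 545 bp
  6699 − 6497 = 202 bp
  7279 − 6699 = 580 bp
  wrap: 8223 − 7279 + 2099 = 3043 bp
Sorted largest to smallest: 3043, 2957, 896, 580, 545, 202 bp.

3043, 2957, 896, 580, 545, 202 bp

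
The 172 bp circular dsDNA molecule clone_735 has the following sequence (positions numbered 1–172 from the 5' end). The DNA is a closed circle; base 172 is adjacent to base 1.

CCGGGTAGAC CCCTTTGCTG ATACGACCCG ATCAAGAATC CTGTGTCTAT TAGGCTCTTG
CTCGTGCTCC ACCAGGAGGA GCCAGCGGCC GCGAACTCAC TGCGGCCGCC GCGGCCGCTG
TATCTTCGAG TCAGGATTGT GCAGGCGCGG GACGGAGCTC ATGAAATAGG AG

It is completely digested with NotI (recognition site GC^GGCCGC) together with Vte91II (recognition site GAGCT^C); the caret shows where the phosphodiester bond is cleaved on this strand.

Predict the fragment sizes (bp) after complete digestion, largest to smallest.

99, 47, 17, 9 bp

NotI sites (GCGGCCGC) start at positions 85, 102, 111.
NotI cuts after base 2 of each site, so after positions 86, 103, 112.
The Vte91II site (GAGCTC) starts at position 155.
Vte91II cuts after base 5 of each site (before the last base), so after position 159.
Combined cut positions: 86, 103, 112, 159.
Circular molecule, 4 cuts → 4 fragments:
  87–103 → 17 bp
  104–112 → 9 bp
  113–159 → 47 bp
  160–172 then 1–86 → 13 + 86 = 99 bp
Sorted largest to smallest: 99, 47, 17, 9 bp.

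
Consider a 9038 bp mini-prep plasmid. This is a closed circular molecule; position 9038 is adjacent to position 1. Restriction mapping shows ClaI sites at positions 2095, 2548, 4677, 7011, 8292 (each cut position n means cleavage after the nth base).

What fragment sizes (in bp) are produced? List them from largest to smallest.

Circular molecule, 5 cuts → 5 fragments:
  2548 − 2095 = 453 bp
  4677 − 2548 = 2129 bp
  7011 − 4677 = 2334 bp
  8292 − 7011 = 1281 bp
  wrap: 9038 − 8292 + 2095 = 2841 bp
Sorted largest to smallest: 2841, 2334, 2129, 1281, 453 bp.

2841, 2334, 2129, 1281, 453 bp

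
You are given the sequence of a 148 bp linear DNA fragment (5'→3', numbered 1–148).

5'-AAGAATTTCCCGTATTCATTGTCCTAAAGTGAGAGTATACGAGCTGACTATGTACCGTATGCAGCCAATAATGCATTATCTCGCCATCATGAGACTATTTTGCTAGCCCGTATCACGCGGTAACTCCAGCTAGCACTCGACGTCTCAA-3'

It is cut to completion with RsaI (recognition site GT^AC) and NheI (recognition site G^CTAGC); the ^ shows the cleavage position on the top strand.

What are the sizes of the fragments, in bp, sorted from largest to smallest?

The RsaI site (GTAC) starts at position 52.
RsaI cuts after base 2 of each site, so after position 53.
NheI sites (GCTAGC) start at positions 102, 129.
NheI cuts after the first base of each site, so after positions 102, 129.
Combined cut positions: 53, 102, 129.
Linear molecule, 3 cuts → 4 fragments:
  1–53 → 53 bp
  54–102 → 49 bp
  103–129 → 27 bp
  130–148 → 19 bp
Sorted largest to smallest: 53, 49, 27, 19 bp.

53, 49, 27, 19 bp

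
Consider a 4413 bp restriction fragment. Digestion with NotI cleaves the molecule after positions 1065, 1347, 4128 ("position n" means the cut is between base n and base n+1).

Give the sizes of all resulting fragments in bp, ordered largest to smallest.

2781, 1065, 285, 282 bp

Linear molecule, 3 cuts → 4 fragments:
  1065 − 0 = 1065 bp
  1347 − 1065 = 282 bp
  4128 − 1347 = 2781 bp
  4413 − 4128 = 285 bp
Sorted largest to smallest: 2781, 1065, 285, 282 bp.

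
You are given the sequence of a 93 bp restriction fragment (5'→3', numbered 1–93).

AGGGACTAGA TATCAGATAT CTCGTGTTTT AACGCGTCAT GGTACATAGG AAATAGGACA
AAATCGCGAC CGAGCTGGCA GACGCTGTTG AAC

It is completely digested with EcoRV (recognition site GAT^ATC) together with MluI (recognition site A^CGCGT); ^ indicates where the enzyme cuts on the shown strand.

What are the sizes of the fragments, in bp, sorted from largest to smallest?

61, 14, 11, 7 bp

EcoRV sites (GATATC) start at positions 9, 16.
EcoRV cuts after base 3 of each site, so after positions 11, 18.
The MluI site (ACGCGT) starts at position 32.
MluI cuts after the first base of each site, so after position 32.
Combined cut positions: 11, 18, 32.
Linear molecule, 3 cuts → 4 fragments:
  1–11 → 11 bp
  12–18 → 7 bp
  19–32 → 14 bp
  33–93 → 61 bp
Sorted largest to smallest: 61, 14, 11, 7 bp.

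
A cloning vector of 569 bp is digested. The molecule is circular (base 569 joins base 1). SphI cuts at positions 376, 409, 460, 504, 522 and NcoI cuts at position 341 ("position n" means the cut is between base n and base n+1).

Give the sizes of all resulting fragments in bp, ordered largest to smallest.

388, 51, 44, 35, 33, 18 bp

Combined cut positions (sorted): 341, 376, 409, 460, 504, 522.
Circular molecule, 6 cuts → 6 fragments:
  376 − 341 = 35 bp
  409 − 376 = 33 bp
  460 − 409 = 51 bp
  504 − 460 = 44 bp
  522 − 504 = 18 bp
  wrap: 569 − 522 + 341 = 388 bp
Sorted largest to smallest: 388, 51, 44, 35, 33, 18 bp.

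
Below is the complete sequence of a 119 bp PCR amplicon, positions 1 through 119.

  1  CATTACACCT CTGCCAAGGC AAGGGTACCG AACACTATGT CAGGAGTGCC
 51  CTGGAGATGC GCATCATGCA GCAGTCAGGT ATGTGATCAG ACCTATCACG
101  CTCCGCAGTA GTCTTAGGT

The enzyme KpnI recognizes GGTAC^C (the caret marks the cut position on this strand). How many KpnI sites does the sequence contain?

GGTACC occurs starting at position 24.
KpnI cuts at 1 site.

1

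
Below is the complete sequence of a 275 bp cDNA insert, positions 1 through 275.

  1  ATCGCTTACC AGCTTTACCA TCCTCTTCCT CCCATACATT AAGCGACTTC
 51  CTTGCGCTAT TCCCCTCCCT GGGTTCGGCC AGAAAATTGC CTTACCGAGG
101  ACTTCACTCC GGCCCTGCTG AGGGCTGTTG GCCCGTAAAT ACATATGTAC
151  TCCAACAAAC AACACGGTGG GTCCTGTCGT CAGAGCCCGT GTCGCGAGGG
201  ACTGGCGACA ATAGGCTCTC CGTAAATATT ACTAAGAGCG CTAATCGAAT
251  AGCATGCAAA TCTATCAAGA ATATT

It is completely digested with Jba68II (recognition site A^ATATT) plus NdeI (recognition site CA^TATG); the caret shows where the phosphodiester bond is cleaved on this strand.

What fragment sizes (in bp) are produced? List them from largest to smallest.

Jba68II sites (AATATT) start at positions 225, 270.
Jba68II cuts after the first base of each site, so after positions 225, 270.
The NdeI site (CATATG) starts at position 142.
NdeI cuts after base 2 of each site, so after position 143.
Combined cut positions: 143, 225, 270.
Linear molecule, 3 cuts → 4 fragments:
  1–143 → 143 bp
  144–225 → 82 bp
  226–270 → 45 bp
  271–275 → 5 bp
Sorted largest to smallest: 143, 82, 45, 5 bp.

143, 82, 45, 5 bp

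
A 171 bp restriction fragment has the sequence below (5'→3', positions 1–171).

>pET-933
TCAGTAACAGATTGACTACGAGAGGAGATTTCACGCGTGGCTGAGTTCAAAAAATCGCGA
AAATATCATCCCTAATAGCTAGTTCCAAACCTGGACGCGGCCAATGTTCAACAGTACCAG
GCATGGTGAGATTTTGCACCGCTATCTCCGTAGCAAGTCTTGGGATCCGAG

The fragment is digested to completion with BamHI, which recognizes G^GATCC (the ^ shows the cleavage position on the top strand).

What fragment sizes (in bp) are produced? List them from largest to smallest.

163, 8 bp

The BamHI site (GGATCC) starts at position 163.
BamHI cuts after the first base of each site, so after position 163.
Linear molecule, 1 cut → 2 fragments:
  1–163 → 163 bp
  164–171 → 8 bp
Sorted largest to smallest: 163, 8 bp.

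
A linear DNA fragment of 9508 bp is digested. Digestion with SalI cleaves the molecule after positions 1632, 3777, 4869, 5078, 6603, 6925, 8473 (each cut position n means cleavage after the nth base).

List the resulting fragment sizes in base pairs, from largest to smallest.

Linear molecule, 7 cuts → 8 fragments:
  1632 − 0 = 1632 bp
  3777 − 1632 = 2145 bp
  4869 − 3777 = 1092 bp
  5078 − 4869 = 209 bp
  6603 − 5078 = 1525 bp
  6925 − 6603 = 322 bp
  8473 − 6925 = 1548 bp
  9508 − 8473 = 1035 bp
Sorted largest to smallest: 2145, 1632, 1548, 1525, 1092, 1035, 322, 209 bp.

2145, 1632, 1548, 1525, 1092, 1035, 322, 209 bp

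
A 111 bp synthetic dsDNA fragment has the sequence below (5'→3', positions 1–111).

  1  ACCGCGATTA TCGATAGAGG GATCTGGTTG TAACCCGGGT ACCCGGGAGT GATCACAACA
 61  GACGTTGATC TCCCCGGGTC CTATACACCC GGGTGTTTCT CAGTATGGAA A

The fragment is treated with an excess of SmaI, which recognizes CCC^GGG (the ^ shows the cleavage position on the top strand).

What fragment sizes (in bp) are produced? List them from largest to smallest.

36, 31, 21, 15, 8 bp

SmaI sites (CCCGGG) start at positions 34, 42, 73, 88.
SmaI cuts after base 3 of each site, so after positions 36, 44, 75, 90.
Linear molecule, 4 cuts → 5 fragments:
  1–36 → 36 bp
  37–44 → 8 bp
  45–75 → 31 bp
  76–90 → 15 bp
  91–111 → 21 bp
Sorted largest to smallest: 36, 31, 21, 15, 8 bp.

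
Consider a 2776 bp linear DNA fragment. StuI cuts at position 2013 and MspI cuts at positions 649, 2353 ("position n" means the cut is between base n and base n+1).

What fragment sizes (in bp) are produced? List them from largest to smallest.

Combined cut positions (sorted): 649, 2013, 2353.
Linear molecule, 3 cuts → 4 fragments:
  649 − 0 = 649 bp
  2013 − 649 = 1364 bp
  2353 − 2013 = 340 bp
  2776 − 2353 = 423 bp
Sorted largest to smallest: 1364, 649, 423, 340 bp.

1364, 649, 423, 340 bp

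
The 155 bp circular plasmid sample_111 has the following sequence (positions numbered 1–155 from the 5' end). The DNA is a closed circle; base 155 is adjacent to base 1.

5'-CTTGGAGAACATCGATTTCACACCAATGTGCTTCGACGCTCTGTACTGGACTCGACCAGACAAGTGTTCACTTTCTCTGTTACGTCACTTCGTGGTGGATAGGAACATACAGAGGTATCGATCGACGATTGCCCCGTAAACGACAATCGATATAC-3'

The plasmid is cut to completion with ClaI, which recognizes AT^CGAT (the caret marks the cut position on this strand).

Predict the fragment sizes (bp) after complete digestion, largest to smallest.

106, 29, 20 bp

ClaI sites (ATCGAT) start at positions 11, 117, 146.
ClaI cuts after base 2 of each site, so after positions 12, 118, 147.
Circular molecule, 3 cuts → 3 fragments:
  13–118 → 106 bp
  119–147 → 29 bp
  148–155 then 1–12 → 8 + 12 = 20 bp
Sorted largest to smallest: 106, 29, 20 bp.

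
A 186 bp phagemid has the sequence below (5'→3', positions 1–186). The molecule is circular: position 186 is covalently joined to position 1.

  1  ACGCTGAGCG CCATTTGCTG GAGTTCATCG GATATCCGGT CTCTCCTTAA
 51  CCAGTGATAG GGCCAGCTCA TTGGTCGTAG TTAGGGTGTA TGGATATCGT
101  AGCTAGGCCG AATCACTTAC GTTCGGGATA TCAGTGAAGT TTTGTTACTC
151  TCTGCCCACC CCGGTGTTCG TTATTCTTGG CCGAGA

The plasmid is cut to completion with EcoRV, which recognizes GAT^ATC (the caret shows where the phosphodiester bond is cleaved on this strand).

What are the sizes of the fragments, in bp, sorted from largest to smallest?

EcoRV sites (GATATC) start at positions 31, 93, 127.
EcoRV cuts after base 3 of each site, so after positions 33, 95, 129.
Circular molecule, 3 cuts → 3 fragments:
  34–95 → 62 bp
  96–129 → 34 bp
  130–186 then 1–33 → 57 + 33 = 90 bp
Sorted largest to smallest: 90, 62, 34 bp.

90, 62, 34 bp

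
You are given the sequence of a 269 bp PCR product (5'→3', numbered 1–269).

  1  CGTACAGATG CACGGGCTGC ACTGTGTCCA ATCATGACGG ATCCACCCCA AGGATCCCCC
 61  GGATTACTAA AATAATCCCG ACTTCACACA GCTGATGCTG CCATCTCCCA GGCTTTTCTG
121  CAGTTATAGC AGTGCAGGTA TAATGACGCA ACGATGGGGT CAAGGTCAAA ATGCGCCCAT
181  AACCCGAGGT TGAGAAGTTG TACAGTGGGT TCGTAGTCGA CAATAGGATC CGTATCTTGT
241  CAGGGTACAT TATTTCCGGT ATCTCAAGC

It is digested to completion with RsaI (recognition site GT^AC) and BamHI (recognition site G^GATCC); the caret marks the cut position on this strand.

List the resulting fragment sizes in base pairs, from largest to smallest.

RsaI sites (GTAC) start at positions 2, 200, 245.
RsaI cuts after base 2 of each site, so after positions 3, 201, 246.
BamHI sites (GGATCC) start at positions 39, 52, 226.
BamHI cuts after the first base of each site, so after positions 39, 52, 226.
Combined cut positions: 3, 39, 52, 201, 226, 246.
Linear molecule, 6 cuts → 7 fragments:
  1–3 → 3 bp
  4–39 → 36 bp
  40–52 → 13 bp
  53–201 → 149 bp
  202–226 → 25 bp
  227–246 → 20 bp
  247–269 → 23 bp
Sorted largest to smallest: 149, 36, 25, 23, 20, 13, 3 bp.

149, 36, 25, 23, 20, 13, 3 bp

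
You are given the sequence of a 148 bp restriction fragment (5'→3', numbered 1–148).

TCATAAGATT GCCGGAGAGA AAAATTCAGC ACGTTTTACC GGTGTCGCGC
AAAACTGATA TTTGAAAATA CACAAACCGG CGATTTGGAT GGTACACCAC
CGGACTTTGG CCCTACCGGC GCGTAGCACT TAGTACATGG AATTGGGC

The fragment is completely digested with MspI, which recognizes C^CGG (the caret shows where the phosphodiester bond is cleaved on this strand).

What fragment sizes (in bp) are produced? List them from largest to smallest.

MspI sites (CCGG) start at positions 12, 39, 77, 100, 116.
MspI cuts after the first base of each site, so after positions 12, 39, 77, 100, 116.
Linear molecule, 5 cuts → 6 fragments:
  1–12 → 12 bp
  13–39 → 27 bp
  40–77 → 38 bp
  78–100 → 23 bp
  101–116 → 16 bp
  117–148 → 32 bp
Sorted largest to smallest: 38, 32, 27, 23, 16, 12 bp.

38, 32, 27, 23, 16, 12 bp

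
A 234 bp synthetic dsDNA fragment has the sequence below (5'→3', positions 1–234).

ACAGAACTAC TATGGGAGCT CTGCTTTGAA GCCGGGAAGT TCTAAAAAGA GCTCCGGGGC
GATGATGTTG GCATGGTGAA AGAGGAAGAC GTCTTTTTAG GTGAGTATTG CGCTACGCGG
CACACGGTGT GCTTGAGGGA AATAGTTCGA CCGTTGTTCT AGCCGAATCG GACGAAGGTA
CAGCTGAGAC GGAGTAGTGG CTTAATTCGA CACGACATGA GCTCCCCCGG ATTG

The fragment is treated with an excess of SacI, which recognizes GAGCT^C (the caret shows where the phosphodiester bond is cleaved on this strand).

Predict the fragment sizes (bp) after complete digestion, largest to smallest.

170, 33, 20, 11 bp

SacI sites (GAGCTC) start at positions 16, 49, 219.
SacI cuts after base 5 of each site (before the last base), so after positions 20, 53, 223.
Linear molecule, 3 cuts → 4 fragments:
  1–20 → 20 bp
  21–53 → 33 bp
  54–223 → 170 bp
  224–234 → 11 bp
Sorted largest to smallest: 170, 33, 20, 11 bp.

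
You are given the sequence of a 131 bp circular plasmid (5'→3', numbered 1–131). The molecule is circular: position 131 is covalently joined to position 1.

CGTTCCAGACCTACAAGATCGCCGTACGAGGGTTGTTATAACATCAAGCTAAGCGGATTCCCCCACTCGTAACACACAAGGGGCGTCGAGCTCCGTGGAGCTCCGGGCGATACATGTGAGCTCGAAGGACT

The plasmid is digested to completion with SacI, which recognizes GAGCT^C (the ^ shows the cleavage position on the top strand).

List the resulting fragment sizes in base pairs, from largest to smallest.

101, 20, 10 bp

SacI sites (GAGCTC) start at positions 88, 98, 118.
SacI cuts after base 5 of each site (before the last base), so after positions 92, 102, 122.
Circular molecule, 3 cuts → 3 fragments:
  93–102 → 10 bp
  103–122 → 20 bp
  123–131 then 1–92 → 9 + 92 = 101 bp
Sorted largest to smallest: 101, 20, 10 bp.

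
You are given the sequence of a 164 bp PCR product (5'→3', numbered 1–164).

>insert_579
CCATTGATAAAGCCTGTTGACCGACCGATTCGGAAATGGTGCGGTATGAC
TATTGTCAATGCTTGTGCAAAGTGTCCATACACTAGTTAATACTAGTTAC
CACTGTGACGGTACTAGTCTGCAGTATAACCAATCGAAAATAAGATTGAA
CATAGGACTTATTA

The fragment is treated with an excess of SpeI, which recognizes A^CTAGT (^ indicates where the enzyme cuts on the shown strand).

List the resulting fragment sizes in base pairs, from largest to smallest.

82, 51, 21, 10 bp

SpeI sites (ACTAGT) start at positions 82, 92, 113.
SpeI cuts after the first base of each site, so after positions 82, 92, 113.
Linear molecule, 3 cuts → 4 fragments:
  1–82 → 82 bp
  83–92 → 10 bp
  93–113 → 21 bp
  114–164 → 51 bp
Sorted largest to smallest: 82, 51, 21, 10 bp.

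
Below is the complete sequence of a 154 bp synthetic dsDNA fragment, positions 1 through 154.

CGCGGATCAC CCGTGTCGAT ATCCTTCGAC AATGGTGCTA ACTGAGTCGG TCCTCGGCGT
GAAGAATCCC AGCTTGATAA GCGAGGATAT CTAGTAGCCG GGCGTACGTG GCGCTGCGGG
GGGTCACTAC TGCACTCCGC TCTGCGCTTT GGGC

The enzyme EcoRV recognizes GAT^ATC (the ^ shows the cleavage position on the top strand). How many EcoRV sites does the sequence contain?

2

GATATC occurs starting at positions 18, 86.
EcoRV cuts at 2 sites.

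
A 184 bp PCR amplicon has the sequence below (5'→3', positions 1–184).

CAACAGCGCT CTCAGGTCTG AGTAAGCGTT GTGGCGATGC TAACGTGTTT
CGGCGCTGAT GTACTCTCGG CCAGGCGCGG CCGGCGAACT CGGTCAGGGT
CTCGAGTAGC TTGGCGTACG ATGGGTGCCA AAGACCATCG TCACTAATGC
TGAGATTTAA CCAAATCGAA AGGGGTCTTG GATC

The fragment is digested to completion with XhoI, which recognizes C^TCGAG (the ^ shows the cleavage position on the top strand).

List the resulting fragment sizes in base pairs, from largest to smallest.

The XhoI site (CTCGAG) starts at position 101.
XhoI cuts after the first base of each site, so after position 101.
Linear molecule, 1 cut → 2 fragments:
  1–101 → 101 bp
  102–184 → 83 bp
Sorted largest to smallest: 101, 83 bp.

101, 83 bp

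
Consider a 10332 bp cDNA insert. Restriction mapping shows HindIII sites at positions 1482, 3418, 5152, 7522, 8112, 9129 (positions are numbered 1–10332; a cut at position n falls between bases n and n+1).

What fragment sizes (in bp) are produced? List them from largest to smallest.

2370, 1936, 1734, 1482, 1203, 1017, 590 bp

Linear molecule, 6 cuts → 7 fragments:
  1482 − 0 = 1482 bp
  3418 − 1482 = 1936 bp
  5152 − 3418 = 1734 bp
  7522 − 5152 = 2370 bp
  8112 − 7522 = 590 bp
  9129 − 8112 = 1017 bp
  10332 − 9129 = 1203 bp
Sorted largest to smallest: 2370, 1936, 1734, 1482, 1203, 1017, 590 bp.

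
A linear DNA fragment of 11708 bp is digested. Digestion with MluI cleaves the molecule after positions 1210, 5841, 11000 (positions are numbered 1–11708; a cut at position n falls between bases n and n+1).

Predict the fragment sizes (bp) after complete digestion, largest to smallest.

Linear molecule, 3 cuts → 4 fragments:
  1210 − 0 = 1210 bp
  5841 − 1210 = 4631 bp
  11000 − 5841 = 5159 bp
  11708 − 11000 = 708 bp
Sorted largest to smallest: 5159, 4631, 1210, 708 bp.

5159, 4631, 1210, 708 bp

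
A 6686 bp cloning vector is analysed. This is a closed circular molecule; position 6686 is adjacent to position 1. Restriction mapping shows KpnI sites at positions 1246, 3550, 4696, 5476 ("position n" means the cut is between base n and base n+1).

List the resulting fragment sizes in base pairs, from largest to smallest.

2456, 2304, 1146, 780 bp

Circular molecule, 4 cuts → 4 fragments:
  3550 − 1246 = 2304 bp
  4696 − 3550 = 1146 bp
  5476 − 4696 = 780 bp
  wrap: 6686 − 5476 + 1246 = 2456 bp
Sorted largest to smallest: 2456, 2304, 1146, 780 bp.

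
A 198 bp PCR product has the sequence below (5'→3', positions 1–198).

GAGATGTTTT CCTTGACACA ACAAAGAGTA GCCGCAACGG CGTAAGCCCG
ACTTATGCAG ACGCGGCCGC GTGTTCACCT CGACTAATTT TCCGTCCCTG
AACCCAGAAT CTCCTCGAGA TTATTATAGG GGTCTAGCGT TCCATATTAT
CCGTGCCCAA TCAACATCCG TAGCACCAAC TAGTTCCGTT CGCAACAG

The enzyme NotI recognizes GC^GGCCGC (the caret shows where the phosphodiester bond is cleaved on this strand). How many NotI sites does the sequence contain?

GCGGCCGC occurs starting at position 63.
NotI cuts at 1 site.

1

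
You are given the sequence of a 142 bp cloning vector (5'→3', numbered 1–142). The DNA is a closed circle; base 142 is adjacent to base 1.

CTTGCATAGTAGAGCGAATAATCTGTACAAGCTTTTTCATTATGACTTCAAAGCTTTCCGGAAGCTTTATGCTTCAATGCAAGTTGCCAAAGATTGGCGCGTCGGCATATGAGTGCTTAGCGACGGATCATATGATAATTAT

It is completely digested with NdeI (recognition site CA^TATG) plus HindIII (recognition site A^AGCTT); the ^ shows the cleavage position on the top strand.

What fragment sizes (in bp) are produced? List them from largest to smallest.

45, 41, 23, 22, 11 bp

NdeI sites (CATATG) start at positions 106, 129.
NdeI cuts after base 2 of each site, so after positions 107, 130.
HindIII sites (AAGCTT) start at positions 29, 51, 62.
HindIII cuts after the first base of each site, so after positions 29, 51, 62.
Combined cut positions: 29, 51, 62, 107, 130.
Circular molecule, 5 cuts → 5 fragments:
  30–51 → 22 bp
  52–62 → 11 bp
  63–107 → 45 bp
  108–130 → 23 bp
  131–142 then 1–29 → 12 + 29 = 41 bp
Sorted largest to smallest: 45, 41, 23, 22, 11 bp.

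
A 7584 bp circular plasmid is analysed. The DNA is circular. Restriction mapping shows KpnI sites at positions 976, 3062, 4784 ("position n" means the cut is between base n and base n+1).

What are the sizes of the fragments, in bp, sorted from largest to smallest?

3776, 2086, 1722 bp

Circular molecule, 3 cuts → 3 fragments:
  3062 − 976 = 2086 bp
  4784 − 3062 = 1722 bp
  wrap: 7584 − 4784 + 976 = 3776 bp
Sorted largest to smallest: 3776, 2086, 1722 bp.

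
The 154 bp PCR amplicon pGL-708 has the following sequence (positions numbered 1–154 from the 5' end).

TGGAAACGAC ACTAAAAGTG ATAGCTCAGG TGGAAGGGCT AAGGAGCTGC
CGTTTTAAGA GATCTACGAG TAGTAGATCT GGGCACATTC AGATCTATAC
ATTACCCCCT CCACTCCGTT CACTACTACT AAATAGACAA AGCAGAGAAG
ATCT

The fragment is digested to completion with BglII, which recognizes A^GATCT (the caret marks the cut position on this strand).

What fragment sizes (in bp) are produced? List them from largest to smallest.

BglII sites (AGATCT) start at positions 60, 75, 91, 149.
BglII cuts after the first base of each site, so after positions 60, 75, 91, 149.
Linear molecule, 4 cuts → 5 fragments:
  1–60 → 60 bp
  61–75 → 15 bp
  76–91 → 16 bp
  92–149 → 58 bp
  150–154 → 5 bp
Sorted largest to smallest: 60, 58, 16, 15, 5 bp.

60, 58, 16, 15, 5 bp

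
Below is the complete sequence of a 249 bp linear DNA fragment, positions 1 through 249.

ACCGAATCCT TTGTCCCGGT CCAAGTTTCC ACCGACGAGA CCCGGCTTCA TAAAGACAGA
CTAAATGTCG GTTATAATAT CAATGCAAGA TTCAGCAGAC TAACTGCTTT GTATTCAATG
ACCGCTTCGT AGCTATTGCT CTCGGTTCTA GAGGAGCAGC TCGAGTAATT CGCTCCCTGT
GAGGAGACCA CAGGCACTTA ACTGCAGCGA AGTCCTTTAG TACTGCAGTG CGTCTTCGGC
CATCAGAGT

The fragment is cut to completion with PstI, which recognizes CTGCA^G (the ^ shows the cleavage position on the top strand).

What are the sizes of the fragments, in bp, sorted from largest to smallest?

PstI sites (CTGCAG) start at positions 202, 223.
PstI cuts after base 5 of each site (before the last base), so after positions 206, 227.
Linear molecule, 2 cuts → 3 fragments:
  1–206 → 206 bp
  207–227 → 21 bp
  228–249 → 22 bp
Sorted largest to smallest: 206, 22, 21 bp.

206, 22, 21 bp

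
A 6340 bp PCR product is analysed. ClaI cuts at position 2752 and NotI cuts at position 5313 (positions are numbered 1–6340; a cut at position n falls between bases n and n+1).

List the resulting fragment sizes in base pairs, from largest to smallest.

Combined cut positions (sorted): 2752, 5313.
Linear molecule, 2 cuts → 3 fragments:
  2752 − 0 = 2752 bp
  5313 − 2752 = 2561 bp
  6340 − 5313 = 1027 bp
Sorted largest to smallest: 2752, 2561, 1027 bp.

2752, 2561, 1027 bp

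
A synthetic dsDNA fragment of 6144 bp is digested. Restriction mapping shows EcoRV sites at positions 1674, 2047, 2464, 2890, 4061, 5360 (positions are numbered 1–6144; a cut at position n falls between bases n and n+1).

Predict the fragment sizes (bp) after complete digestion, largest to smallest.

1674, 1299, 1171, 784, 426, 417, 373 bp

Linear molecule, 6 cuts → 7 fragments:
  1674 − 0 = 1674 bp
  2047 − 1674 = 373 bp
  2464 − 2047 = 417 bp
  2890 − 2464 = 426 bp
  4061 − 2890 = 1171 bp
  5360 − 4061 = 1299 bp
  6144 − 5360 = 784 bp
Sorted largest to smallest: 1674, 1299, 1171, 784, 426, 417, 373 bp.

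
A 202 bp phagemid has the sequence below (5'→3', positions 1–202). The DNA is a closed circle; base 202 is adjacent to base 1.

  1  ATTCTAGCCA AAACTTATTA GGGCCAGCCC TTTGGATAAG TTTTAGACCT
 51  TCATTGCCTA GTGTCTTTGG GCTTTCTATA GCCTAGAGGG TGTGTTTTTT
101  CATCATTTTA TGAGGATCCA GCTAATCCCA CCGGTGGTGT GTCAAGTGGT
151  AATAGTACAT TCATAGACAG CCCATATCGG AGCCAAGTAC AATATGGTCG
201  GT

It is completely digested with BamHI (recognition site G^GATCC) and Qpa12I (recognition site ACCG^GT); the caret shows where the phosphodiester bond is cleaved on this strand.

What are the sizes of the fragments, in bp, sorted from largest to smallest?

The BamHI site (GGATCC) starts at position 114.
BamHI cuts after the first base of each site, so after position 114.
The Qpa12I site (ACCGGT) starts at position 130.
Qpa12I cuts after base 4 of each site, so after position 133.
Combined cut positions: 114, 133.
Circular molecule, 2 cuts → 2 fragments:
  115–133 → 19 bp
  134–202 then 1–114 → 69 + 114 = 183 bp
Sorted largest to smallest: 183, 19 bp.

183, 19 bp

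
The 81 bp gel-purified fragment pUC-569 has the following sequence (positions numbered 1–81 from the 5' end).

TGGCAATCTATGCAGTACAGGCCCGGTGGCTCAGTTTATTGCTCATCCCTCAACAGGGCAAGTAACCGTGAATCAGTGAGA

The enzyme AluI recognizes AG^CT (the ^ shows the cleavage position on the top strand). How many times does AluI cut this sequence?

0

No occurrence of AGCT is present in the sequence.
AluI does not cut: 0 sites.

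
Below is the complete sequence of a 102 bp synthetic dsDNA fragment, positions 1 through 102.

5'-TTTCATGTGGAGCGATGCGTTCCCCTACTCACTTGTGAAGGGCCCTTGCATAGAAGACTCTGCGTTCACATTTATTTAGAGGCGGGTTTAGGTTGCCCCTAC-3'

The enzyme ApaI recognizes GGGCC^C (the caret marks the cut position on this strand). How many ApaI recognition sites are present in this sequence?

GGGCCC occurs starting at position 40.
ApaI cuts at 1 site.

1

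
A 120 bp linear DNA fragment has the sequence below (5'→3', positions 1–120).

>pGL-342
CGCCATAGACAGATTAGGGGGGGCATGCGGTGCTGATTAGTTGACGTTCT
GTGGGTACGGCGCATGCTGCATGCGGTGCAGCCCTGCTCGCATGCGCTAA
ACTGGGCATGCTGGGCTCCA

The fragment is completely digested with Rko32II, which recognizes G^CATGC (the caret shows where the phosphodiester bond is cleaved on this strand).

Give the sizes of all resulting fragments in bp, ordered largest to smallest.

39, 23, 21, 16, 14, 7 bp

Rko32II sites (GCATGC) start at positions 23, 62, 69, 90, 106.
Rko32II cuts after the first base of each site, so after positions 23, 62, 69, 90, 106.
Linear molecule, 5 cuts → 6 fragments:
  1–23 → 23 bp
  24–62 → 39 bp
  63–69 → 7 bp
  70–90 → 21 bp
  91–106 → 16 bp
  107–120 → 14 bp
Sorted largest to smallest: 39, 23, 21, 16, 14, 7 bp.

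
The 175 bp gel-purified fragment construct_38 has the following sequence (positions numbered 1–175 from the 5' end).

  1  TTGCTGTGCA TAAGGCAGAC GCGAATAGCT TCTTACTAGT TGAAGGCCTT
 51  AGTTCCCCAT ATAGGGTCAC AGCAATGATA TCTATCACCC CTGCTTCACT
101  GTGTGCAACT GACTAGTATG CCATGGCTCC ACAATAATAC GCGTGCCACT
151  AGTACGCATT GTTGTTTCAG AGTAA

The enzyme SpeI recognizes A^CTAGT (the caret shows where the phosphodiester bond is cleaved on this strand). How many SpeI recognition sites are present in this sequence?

3

ACTAGT occurs starting at positions 35, 112, 148.
SpeI cuts at 3 sites.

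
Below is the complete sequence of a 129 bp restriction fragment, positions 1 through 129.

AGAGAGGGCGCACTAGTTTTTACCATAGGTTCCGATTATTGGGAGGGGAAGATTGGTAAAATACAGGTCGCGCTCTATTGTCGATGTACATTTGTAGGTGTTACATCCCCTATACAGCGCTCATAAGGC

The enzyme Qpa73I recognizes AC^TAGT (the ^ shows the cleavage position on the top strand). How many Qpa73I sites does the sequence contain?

1

ACTAGT occurs starting at position 12.
Qpa73I cuts at 1 site.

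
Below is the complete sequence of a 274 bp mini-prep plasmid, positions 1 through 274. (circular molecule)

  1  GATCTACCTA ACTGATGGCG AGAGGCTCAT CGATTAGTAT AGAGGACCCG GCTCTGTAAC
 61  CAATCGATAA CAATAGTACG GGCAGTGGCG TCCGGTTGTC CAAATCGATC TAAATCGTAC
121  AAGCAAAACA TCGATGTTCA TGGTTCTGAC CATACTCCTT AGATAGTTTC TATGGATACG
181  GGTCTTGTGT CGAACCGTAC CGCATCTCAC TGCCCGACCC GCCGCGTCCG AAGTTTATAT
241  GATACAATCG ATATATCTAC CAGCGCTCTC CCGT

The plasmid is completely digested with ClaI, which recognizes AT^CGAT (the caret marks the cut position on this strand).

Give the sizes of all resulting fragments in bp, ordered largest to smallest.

ClaI sites (ATCGAT) start at positions 29, 63, 104, 130, 247.
ClaI cuts after base 2 of each site, so after positions 30, 64, 105, 131, 248.
Circular molecule, 5 cuts → 5 fragments:
  31–64 → 34 bp
  65–105 → 41 bp
  106–131 → 26 bp
  132–248 → 117 bp
  249–274 then 1–30 → 26 + 30 = 56 bp
Sorted largest to smallest: 117, 56, 41, 34, 26 bp.

117, 56, 41, 34, 26 bp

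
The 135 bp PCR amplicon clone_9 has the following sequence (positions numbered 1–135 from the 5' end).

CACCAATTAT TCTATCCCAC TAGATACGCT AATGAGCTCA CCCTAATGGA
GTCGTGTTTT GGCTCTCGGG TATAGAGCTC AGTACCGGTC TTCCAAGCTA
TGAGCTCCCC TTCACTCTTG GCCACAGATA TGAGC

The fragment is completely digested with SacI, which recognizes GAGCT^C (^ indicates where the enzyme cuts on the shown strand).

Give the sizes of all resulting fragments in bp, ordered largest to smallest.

41, 38, 29, 27 bp

SacI sites (GAGCTC) start at positions 34, 75, 102.
SacI cuts after base 5 of each site (before the last base), so after positions 38, 79, 106.
Linear molecule, 3 cuts → 4 fragments:
  1–38 → 38 bp
  39–79 → 41 bp
  80–106 → 27 bp
  107–135 → 29 bp
Sorted largest to smallest: 41, 38, 29, 27 bp.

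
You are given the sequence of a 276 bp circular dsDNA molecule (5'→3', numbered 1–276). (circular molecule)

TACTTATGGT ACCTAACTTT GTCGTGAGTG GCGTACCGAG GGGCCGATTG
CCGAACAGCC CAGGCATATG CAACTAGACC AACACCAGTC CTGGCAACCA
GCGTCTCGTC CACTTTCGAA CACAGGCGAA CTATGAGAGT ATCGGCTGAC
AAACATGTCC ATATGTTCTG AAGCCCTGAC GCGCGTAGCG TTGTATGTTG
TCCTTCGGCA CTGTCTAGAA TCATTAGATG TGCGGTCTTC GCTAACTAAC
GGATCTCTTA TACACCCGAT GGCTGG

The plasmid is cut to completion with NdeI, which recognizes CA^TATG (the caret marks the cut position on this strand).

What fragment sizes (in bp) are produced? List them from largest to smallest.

181, 95 bp

NdeI sites (CATATG) start at positions 65, 160.
NdeI cuts after base 2 of each site, so after positions 66, 161.
Circular molecule, 2 cuts → 2 fragments:
  67–161 → 95 bp
  162–276 then 1–66 → 115 + 66 = 181 bp
Sorted largest to smallest: 181, 95 bp.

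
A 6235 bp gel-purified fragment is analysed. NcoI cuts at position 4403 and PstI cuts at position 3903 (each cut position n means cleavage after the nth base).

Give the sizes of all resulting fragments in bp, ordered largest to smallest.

3903, 1832, 500 bp

Combined cut positions (sorted): 3903, 4403.
Linear molecule, 2 cuts → 3 fragments:
  3903 − 0 = 3903 bp
  4403 − 3903 = 500 bp
  6235 − 4403 = 1832 bp
Sorted largest to smallest: 3903, 1832, 500 bp.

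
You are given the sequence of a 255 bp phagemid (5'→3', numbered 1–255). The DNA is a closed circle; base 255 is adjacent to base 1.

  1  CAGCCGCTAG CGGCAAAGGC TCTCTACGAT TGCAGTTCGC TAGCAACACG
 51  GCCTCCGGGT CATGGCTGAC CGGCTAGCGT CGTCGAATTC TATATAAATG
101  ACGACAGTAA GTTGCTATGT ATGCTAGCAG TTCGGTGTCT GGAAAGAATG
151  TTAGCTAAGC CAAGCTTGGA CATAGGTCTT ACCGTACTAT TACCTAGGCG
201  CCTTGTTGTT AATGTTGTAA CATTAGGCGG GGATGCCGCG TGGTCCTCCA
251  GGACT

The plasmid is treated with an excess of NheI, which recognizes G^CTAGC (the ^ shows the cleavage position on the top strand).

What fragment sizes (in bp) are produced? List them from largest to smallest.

138, 50, 34, 33 bp

NheI sites (GCTAGC) start at positions 6, 39, 73, 123.
NheI cuts after the first base of each site, so after positions 6, 39, 73, 123.
Circular molecule, 4 cuts → 4 fragments:
  7–39 → 33 bp
  40–73 → 34 bp
  74–123 → 50 bp
  124–255 then 1–6 → 132 + 6 = 138 bp
Sorted largest to smallest: 138, 50, 34, 33 bp.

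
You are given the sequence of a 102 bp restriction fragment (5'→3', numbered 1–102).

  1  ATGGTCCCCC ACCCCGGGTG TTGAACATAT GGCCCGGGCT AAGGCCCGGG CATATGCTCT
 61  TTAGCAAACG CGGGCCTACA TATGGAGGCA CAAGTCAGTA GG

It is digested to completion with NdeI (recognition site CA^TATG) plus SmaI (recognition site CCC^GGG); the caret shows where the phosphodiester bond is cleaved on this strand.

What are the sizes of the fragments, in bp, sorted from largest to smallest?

28, 22, 15, 12, 12, 8, 5 bp

NdeI sites (CATATG) start at positions 26, 51, 79.
NdeI cuts after base 2 of each site, so after positions 27, 52, 80.
SmaI sites (CCCGGG) start at positions 13, 33, 45.
SmaI cuts after base 3 of each site, so after positions 15, 35, 47.
Combined cut positions: 15, 27, 35, 47, 52, 80.
Linear molecule, 6 cuts → 7 fragments:
  1–15 → 15 bp
  16–27 → 12 bp
  28–35 → 8 bp
  36–47 → 12 bp
  48–52 → 5 bp
  53–80 → 28 bp
  81–102 → 22 bp
Sorted largest to smallest: 28, 22, 15, 12, 12, 8, 5 bp.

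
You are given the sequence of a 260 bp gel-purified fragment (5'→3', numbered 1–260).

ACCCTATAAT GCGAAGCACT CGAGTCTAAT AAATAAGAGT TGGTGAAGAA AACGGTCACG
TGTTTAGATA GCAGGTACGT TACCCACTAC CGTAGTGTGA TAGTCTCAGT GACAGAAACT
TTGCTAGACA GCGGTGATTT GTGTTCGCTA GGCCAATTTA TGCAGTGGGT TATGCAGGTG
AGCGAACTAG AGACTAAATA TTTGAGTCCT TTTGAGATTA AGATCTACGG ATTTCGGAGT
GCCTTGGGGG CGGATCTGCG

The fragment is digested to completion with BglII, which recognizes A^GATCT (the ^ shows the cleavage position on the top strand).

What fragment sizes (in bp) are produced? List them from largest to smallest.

221, 39 bp

The BglII site (AGATCT) starts at position 221.
BglII cuts after the first base of each site, so after position 221.
Linear molecule, 1 cut → 2 fragments:
  1–221 → 221 bp
  222–260 → 39 bp
Sorted largest to smallest: 221, 39 bp.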